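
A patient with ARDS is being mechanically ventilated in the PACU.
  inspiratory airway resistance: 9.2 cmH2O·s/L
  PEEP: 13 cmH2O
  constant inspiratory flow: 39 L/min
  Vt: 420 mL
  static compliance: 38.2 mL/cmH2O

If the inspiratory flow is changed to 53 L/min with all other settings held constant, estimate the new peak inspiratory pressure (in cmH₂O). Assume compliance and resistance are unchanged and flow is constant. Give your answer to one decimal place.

32.1

Flow: 39 L/min ÷ 60 = 0.65 L/s.
New flow: 53 L/min ÷ 60 = 0.8833 L/s.
PIP = Vt/C + R·V̇ + PEEP (constant-flow equation of motion).
Only the resistive term changes: ΔPIP = R × ΔV̇ = 9.2 × (0.8833 − 0.65) = 9.2 × 0.2333 = 2.146 cmH2O.
Original PIP = 420/38.2 + 9.2×0.65 + 13 = 29.975 cmH2O; new PIP = 29.975 + (2.146) = 32.121 cmH2O.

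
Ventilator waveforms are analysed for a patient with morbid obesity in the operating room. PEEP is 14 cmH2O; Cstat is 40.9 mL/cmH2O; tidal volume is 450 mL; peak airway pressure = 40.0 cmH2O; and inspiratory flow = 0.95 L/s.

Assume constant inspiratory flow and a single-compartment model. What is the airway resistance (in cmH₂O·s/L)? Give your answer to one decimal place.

Equation of motion (constant flow): PIP = Vt/C + R·V̇ + PEEP.
R·V̇ = PIP − Vt/C − PEEP = 40.0 − 450/40.9 − 14 = 40.0 − 11.002 − 14 = 14.998 cmH2O.
R = 14.998 / 0.95 = 15.787 cmH2O·s/L.

15.8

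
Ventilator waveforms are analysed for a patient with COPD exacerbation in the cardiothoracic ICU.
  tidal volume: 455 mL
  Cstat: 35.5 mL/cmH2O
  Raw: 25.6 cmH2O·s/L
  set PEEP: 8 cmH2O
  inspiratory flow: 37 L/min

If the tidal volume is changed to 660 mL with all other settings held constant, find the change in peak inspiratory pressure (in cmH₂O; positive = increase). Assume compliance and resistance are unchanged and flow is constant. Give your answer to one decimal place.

5.8

PIP = Vt/C + R·V̇ + PEEP (constant-flow equation of motion).
Only the elastic term changes: ΔPIP = ΔVt / C = (660 − 455) / 35.5 = 5.775 cmH2O.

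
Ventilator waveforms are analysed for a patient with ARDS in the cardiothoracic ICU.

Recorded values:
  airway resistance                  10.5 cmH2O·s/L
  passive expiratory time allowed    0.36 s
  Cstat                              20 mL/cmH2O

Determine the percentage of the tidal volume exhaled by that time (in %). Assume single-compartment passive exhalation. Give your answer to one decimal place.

τ = R × C = 10.5 × 20 mL/cmH2O = 10.5 × 0.020 L/cmH2O = 0.21 s.
Passive exhalation: V(t)/V₀ = e^(−t/τ) = e^(−0.36/0.21) = 0.1801.
Fraction exhaled = 1 − 0.1801 = 0.8199 → 81.99%.

82.0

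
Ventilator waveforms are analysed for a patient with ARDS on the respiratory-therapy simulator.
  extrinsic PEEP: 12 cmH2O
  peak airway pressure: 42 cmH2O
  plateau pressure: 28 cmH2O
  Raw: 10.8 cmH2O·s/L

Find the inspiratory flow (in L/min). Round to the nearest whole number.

78

flow = (PIP − Pplat) / Raw = (42 − 28) / 10.8 = 1.296 L/s × 60 = 77.76 L/min.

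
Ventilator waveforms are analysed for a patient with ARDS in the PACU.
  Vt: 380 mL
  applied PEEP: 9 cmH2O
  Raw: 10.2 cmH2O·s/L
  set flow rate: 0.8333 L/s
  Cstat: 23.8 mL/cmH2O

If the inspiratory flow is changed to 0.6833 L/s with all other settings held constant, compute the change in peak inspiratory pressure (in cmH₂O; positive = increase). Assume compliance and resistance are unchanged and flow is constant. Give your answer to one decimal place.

PIP = Vt/C + R·V̇ + PEEP (constant-flow equation of motion).
Only the resistive term changes: ΔPIP = R × ΔV̇ = 10.2 × (0.6833 − 0.8333) = 10.2 × -0.15 = -1.53 cmH2O.

-1.5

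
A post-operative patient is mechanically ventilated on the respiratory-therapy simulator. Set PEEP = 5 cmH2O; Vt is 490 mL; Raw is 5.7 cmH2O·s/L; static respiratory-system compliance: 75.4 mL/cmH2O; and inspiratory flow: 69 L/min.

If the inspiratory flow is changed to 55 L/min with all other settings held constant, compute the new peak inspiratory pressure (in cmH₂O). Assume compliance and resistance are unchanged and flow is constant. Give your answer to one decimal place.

Flow: 69 L/min ÷ 60 = 1.15 L/s.
New flow: 55 L/min ÷ 60 = 0.9167 L/s.
PIP = Vt/C + R·V̇ + PEEP (constant-flow equation of motion).
Only the resistive term changes: ΔPIP = R × ΔV̇ = 5.7 × (0.9167 − 1.15) = 5.7 × -0.2333 = -1.33 cmH2O.
Original PIP = 490/75.4 + 5.7×1.15 + 5 = 18.054 cmH2O; new PIP = 18.054 + (-1.33) = 16.724 cmH2O.

16.7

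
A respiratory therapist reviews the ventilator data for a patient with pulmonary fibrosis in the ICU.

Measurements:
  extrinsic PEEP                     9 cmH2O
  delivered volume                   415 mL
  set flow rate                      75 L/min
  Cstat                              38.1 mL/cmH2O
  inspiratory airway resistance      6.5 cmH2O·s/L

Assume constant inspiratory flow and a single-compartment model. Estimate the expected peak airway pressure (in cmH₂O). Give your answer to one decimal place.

28.0

Flow: 75 L/min ÷ 60 = 1.25 L/s.
Equation of motion (constant flow): PIP = Vt/C + R·V̇ + PEEP.
PIP = 415/38.1 + 6.5×1.25 + 9 = 10.892 + 8.125 + 9 = 28.017 cmH2O.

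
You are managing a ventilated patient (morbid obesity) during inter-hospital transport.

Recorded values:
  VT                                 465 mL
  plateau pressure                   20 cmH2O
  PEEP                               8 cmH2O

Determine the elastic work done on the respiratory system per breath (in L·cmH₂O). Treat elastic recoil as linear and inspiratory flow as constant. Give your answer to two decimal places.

Elastic work ≈ ½ × (Pplat − PEEP) × Vt = 0.5 × (20 − 8) × 0.465 L = 0.5 × 12.0 × 0.465 = 2.79 L·cmH2O.

2.79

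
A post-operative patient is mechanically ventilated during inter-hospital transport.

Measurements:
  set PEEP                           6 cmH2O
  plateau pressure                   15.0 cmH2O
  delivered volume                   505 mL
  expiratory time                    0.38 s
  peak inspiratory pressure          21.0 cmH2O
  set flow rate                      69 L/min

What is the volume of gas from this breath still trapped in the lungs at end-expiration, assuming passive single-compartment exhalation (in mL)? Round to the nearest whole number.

Flow: 69 L/min ÷ 60 = 1.15 L/s.
R = (PIP − Pplat)/V̇ = (21.0 − 15.0) / 1.15 = 6.0/1.15 = 5.217 cmH2O·s/L.
C = Vt/(Pplat − PEEP) = 505.0 / (15.0 − 6) = 505.0/9.0 = 56.111 mL/cmH2O.
τ = R × C = 5.217 × 0.05611 L/cmH2O = 0.2927 s.
Fraction remaining = e^(−Te/τ) = e^(−0.38/0.2927) = 0.273.
Trapped volume = 505.0 × 0.273 = 137.87 mL.

138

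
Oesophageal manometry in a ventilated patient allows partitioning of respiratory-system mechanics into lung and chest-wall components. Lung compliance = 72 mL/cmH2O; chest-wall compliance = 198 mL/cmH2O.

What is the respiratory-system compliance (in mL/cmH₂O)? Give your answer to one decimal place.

Lung and chest wall are elastances in series: 1/Crs = 1/CL + 1/Ccw.
1/Crs = 1/72 + 1/198 = 0.01894.
Crs = 52.798 mL/cmH2O.

52.8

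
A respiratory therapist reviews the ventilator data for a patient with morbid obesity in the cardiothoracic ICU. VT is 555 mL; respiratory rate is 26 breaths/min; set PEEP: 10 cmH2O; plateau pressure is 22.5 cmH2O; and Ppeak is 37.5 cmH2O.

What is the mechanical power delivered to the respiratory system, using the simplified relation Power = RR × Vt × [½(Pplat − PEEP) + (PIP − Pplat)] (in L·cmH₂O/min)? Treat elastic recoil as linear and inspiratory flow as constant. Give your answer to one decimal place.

Per-breath work = Vt × [½(Pplat−PEEP) + (PIP−Pplat)] = 0.555 × [0.5×12.5 + 15.0] = 0.555 × 21.25 = 11.794 L·cmH2O.
Power = 26 × 11.794 = 306.64 L·cmH2O/min.

306.6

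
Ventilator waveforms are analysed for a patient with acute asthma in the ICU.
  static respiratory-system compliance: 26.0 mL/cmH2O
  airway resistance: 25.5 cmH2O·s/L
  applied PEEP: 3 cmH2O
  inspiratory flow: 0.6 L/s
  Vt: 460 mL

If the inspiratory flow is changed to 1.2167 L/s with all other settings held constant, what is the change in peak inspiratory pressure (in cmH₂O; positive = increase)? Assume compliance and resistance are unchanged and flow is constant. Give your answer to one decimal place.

PIP = Vt/C + R·V̇ + PEEP (constant-flow equation of motion).
Only the resistive term changes: ΔPIP = R × ΔV̇ = 25.5 × (1.2167 − 0.6) = 25.5 × 0.6167 = 15.726 cmH2O.

15.7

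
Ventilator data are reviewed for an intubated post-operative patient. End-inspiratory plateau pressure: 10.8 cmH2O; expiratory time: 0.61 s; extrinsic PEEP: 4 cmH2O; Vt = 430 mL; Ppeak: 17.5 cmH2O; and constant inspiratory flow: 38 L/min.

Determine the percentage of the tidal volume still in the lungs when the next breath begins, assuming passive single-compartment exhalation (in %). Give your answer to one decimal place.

40.2

Flow: 38 L/min ÷ 60 = 0.6333 L/s.
R = (PIP − Pplat)/V̇ = (17.5 − 10.8) / 0.6333 = 6.7/0.6333 = 10.58 cmH2O·s/L.
C = Vt/(Pplat − PEEP) = 430.0 / (10.8 − 4) = 430.0/6.8 = 63.235 mL/cmH2O.
τ = R × C = 10.58 × 0.06324 L/cmH2O = 0.6691 s.
Fraction remaining at end-expiration = e^(−Te/τ) = e^(−0.61/0.6691) = 0.4019 → 40.19%.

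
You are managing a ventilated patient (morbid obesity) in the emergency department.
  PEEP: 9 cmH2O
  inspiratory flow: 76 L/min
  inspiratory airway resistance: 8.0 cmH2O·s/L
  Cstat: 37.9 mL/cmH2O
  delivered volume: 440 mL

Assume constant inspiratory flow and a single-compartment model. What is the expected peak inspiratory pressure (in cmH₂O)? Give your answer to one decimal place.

Flow: 76 L/min ÷ 60 = 1.2667 L/s.
Equation of motion (constant flow): PIP = Vt/C + R·V̇ + PEEP.
PIP = 440/37.9 + 8.0×1.2667 + 9 = 11.609 + 10.134 + 9 = 30.743 cmH2O.

30.7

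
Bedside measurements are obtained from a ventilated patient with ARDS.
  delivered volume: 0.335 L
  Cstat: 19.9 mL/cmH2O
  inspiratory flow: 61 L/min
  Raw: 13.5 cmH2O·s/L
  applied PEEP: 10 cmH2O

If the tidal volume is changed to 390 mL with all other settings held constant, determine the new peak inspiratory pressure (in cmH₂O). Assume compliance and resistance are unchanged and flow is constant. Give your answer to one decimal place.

43.3

Flow: 61 L/min ÷ 60 = 1.0167 L/s.
PIP = Vt/C + R·V̇ + PEEP (constant-flow equation of motion).
Only the elastic term changes: ΔPIP = ΔVt / C = (390 − 335) / 19.9 = 2.764 cmH2O.
Original PIP = 335/19.9 + 13.5×1.0167 + 10 = 40.56 cmH2O; new PIP = 40.56 + (2.764) = 43.324 cmH2O.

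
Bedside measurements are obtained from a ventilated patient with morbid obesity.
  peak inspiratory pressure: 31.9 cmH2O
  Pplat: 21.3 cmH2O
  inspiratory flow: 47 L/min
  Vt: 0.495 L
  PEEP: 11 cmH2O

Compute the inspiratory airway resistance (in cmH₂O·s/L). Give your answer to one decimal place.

Flow: 47 L/min ÷ 60 = 0.7833 L/s.
Raw = (PIP − Pplat) / flow = (31.9 − 21.3) / 0.7833 = 10.6 / 0.7833 = 13.532 cmH2O·s/L.

13.5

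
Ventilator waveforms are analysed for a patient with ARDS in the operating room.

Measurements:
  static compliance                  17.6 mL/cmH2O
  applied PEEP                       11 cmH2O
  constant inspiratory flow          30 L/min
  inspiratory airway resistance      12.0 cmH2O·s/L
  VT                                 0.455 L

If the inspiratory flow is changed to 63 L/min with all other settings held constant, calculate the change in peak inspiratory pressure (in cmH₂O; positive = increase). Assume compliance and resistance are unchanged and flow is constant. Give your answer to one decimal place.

Flow: 30 L/min ÷ 60 = 0.5 L/s.
New flow: 63 L/min ÷ 60 = 1.05 L/s.
PIP = Vt/C + R·V̇ + PEEP (constant-flow equation of motion).
Only the resistive term changes: ΔPIP = R × ΔV̇ = 12.0 × (1.05 − 0.5) = 12.0 × 0.55 = 6.6 cmH2O.

6.6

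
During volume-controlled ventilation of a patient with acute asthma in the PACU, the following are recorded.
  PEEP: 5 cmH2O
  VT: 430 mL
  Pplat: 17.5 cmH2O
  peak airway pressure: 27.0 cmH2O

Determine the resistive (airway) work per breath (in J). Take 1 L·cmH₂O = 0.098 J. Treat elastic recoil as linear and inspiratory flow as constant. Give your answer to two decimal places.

0.40

With constant inspiratory flow the resistive pressure is constant at PIP − Pplat = 27.0 − 17.5 = 9.5 cmH2O, so resistive work = 9.5 × 0.430 = 4.085 L·cmH2O.
× 0.098 J/(L·cmH2O) → 0.4003 J.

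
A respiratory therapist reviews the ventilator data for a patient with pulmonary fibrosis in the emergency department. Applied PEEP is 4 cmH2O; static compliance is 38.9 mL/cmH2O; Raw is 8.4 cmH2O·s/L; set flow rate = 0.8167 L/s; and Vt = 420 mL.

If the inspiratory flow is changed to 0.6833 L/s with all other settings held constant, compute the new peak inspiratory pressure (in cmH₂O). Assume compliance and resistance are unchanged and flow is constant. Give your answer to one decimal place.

20.5

PIP = Vt/C + R·V̇ + PEEP (constant-flow equation of motion).
Only the resistive term changes: ΔPIP = R × ΔV̇ = 8.4 × (0.6833 − 0.8167) = 8.4 × -0.1334 = -1.121 cmH2O.
Original PIP = 420/38.9 + 8.4×0.8167 + 4 = 21.657 cmH2O; new PIP = 21.657 + (-1.121) = 20.536 cmH2O.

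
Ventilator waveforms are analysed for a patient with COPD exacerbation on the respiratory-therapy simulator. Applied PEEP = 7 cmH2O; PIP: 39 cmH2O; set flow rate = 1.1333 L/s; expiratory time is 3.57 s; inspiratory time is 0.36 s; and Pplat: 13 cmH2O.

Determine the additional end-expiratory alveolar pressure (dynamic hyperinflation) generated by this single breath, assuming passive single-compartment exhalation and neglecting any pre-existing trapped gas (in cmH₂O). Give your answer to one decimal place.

Vt = flow × Ti = 1.1333 L/s × 0.36 s × 1000 mL/L = 407.99 mL.
R = (PIP − Pplat)/V̇ = (39 − 13) / 1.1333 = 26.0/1.1333 = 22.942 cmH2O·s/L.
C = Vt/(Pplat − PEEP) = 407.99 / (13 − 7) = 407.99/6.0 = 67.998 mL/cmH2O.
τ = R × C = 22.942 × 0.068 L/cmH2O = 1.56 s.
Fraction remaining = e^(−Te/τ) = e^(−3.57/1.56) = 0.1014; trapped volume = 407.99 × 0.1014 = 41.37 mL.
Additional alveolar pressure from trapping ≈ V_trapped / C = 41.37 / 67.998 = 0.6084 cmH2O.

0.6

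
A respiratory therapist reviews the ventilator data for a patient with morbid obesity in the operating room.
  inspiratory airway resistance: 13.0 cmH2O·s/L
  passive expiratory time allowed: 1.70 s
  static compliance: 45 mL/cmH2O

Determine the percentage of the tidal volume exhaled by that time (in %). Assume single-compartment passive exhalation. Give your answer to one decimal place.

τ = R × C = 13.0 × 45 mL/cmH2O = 13.0 × 0.045 L/cmH2O = 0.585 s.
Passive exhalation: V(t)/V₀ = e^(−t/τ) = e^(−1.70/0.585) = 0.0547.
Fraction exhaled = 1 − 0.0547 = 0.9453 → 94.53%.

94.5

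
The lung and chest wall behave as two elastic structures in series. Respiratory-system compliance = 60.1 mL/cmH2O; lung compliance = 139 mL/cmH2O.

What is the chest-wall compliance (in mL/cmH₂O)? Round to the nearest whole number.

106

1/Ccw = 1/Crs − 1/CL.
1/Ccw = 1/60.1 − 1/139 = 0.009445.
Ccw = 105.88 mL/cmH2O.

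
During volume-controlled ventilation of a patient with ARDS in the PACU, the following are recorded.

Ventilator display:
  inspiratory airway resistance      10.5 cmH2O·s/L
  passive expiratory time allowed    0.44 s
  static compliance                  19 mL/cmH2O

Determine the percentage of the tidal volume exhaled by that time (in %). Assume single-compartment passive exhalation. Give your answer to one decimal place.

89.0

τ = R × C = 10.5 × 19 mL/cmH2O = 10.5 × 0.019 L/cmH2O = 0.1995 s.
Passive exhalation: V(t)/V₀ = e^(−t/τ) = e^(−0.44/0.1995) = 0.1102.
Fraction exhaled = 1 − 0.1102 = 0.8898 → 88.98%.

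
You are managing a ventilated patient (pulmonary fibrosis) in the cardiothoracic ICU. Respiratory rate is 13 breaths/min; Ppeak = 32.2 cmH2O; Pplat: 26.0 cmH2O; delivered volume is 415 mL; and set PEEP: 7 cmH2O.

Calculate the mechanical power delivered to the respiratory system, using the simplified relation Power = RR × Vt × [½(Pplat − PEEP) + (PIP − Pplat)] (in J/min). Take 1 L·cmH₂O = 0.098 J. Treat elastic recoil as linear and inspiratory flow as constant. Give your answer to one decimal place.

8.3

Per-breath work = Vt × [½(Pplat−PEEP) + (PIP−Pplat)] = 0.415 × [0.5×19.0 + 6.2] = 0.415 × 15.7 = 6.516 L·cmH2O.
Power = 13 × 6.516 = 84.708 L·cmH2O/min.
× 0.098 J/(L·cmH2O) → 8.301 J/min.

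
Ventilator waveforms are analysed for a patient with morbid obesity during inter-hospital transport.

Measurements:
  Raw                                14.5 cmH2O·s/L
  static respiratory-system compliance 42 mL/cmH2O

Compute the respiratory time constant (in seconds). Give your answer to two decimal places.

τ = R × C = 14.5 × 42 mL/cmH2O = 14.5 × 0.042 L/cmH2O = 0.609 s.

0.61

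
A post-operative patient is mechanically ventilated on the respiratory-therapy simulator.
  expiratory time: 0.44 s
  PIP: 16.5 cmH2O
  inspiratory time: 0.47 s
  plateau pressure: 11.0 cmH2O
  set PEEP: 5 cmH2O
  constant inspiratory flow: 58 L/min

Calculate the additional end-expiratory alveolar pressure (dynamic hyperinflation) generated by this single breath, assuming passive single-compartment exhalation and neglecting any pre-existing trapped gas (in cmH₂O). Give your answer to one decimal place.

Flow: 58 L/min ÷ 60 = 0.9667 L/s.
Vt = flow × Ti = 0.9667 L/s × 0.47 s × 1000 mL/L = 454.35 mL.
R = (PIP − Pplat)/V̇ = (16.5 − 11.0) / 0.9667 = 5.5/0.9667 = 5.689 cmH2O·s/L.
C = Vt/(Pplat − PEEP) = 454.35 / (11.0 − 5) = 454.35/6.0 = 75.725 mL/cmH2O.
τ = R × C = 5.689 × 0.07573 L/cmH2O = 0.4308 s.
Fraction remaining = e^(−Te/τ) = e^(−0.44/0.4308) = 0.3601; trapped volume = 454.35 × 0.3601 = 163.61 mL.
Additional alveolar pressure from trapping ≈ V_trapped / C = 163.61 / 75.725 = 2.161 cmH2O.

2.2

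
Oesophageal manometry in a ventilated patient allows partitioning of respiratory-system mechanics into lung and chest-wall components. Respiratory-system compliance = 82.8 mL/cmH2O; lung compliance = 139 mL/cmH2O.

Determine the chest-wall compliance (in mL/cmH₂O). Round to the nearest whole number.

205

1/Ccw = 1/Crs − 1/CL.
1/Ccw = 1/82.8 − 1/139 = 0.004883.
Ccw = 204.79 mL/cmH2O.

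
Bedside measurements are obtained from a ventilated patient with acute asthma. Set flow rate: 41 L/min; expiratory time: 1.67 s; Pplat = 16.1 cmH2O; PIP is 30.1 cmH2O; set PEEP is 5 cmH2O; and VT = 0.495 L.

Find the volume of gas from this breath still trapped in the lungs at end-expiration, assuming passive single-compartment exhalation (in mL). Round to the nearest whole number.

Flow: 41 L/min ÷ 60 = 0.6833 L/s.
R = (PIP − Pplat)/V̇ = (30.1 − 16.1) / 0.6833 = 14.0/0.6833 = 20.489 cmH2O·s/L.
C = Vt/(Pplat − PEEP) = 495.0 / (16.1 − 5) = 495.0/11.1 = 44.595 mL/cmH2O.
τ = R × C = 20.489 × 0.0446 L/cmH2O = 0.9138 s.
Fraction remaining = e^(−Te/τ) = e^(−1.67/0.9138) = 0.1608.
Trapped volume = 495.0 × 0.1608 = 79.596 mL.

80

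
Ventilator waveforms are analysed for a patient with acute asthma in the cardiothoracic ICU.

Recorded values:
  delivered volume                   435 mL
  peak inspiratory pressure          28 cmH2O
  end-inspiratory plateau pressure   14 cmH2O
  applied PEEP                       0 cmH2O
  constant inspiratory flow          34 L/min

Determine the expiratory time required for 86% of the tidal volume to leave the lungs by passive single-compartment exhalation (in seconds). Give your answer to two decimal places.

1.51

Flow: 34 L/min ÷ 60 = 0.5667 L/s.
R = (PIP − Pplat)/V̇ = (28 − 14) / 0.5667 = 14.0/0.5667 = 24.704 cmH2O·s/L.
C = Vt/(Pplat − PEEP) = 435.0 / (14 − 0) = 435.0/14.0 = 31.071 mL/cmH2O.
τ = R × C = 24.704 × 0.03107 L/cmH2O = 0.7676 s.
t = −τ·ln(1 − 0.86) = −0.7676·ln(0.14) = 1.509 s.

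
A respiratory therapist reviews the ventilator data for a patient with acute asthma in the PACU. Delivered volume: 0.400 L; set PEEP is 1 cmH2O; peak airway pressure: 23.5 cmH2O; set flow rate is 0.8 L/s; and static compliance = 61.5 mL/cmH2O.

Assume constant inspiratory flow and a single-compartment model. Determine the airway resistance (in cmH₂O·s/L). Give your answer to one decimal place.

20.0

Equation of motion (constant flow): PIP = Vt/C + R·V̇ + PEEP.
R·V̇ = PIP − Vt/C − PEEP = 23.5 − 400/61.5 − 1 = 23.5 − 6.504 − 1 = 15.996 cmH2O.
R = 15.996 / 0.8 = 19.995 cmH2O·s/L.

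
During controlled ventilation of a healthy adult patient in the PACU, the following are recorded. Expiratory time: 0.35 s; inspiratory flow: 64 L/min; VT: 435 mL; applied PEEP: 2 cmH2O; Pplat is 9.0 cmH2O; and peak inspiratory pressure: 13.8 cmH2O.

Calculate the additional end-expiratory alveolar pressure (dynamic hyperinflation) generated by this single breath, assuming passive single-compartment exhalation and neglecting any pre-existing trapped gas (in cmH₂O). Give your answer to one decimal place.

2.0

Flow: 64 L/min ÷ 60 = 1.0667 L/s.
R = (PIP − Pplat)/V̇ = (13.8 − 9.0) / 1.0667 = 4.8/1.0667 = 4.5 cmH2O·s/L.
C = Vt/(Pplat − PEEP) = 435.0 / (9.0 − 2) = 435.0/7.0 = 62.143 mL/cmH2O.
τ = R × C = 4.5 × 0.06214 L/cmH2O = 0.2796 s.
Fraction remaining = e^(−Te/τ) = e^(−0.35/0.2796) = 0.286; trapped volume = 435.0 × 0.286 = 124.41 mL.
Additional alveolar pressure from trapping ≈ V_trapped / C = 124.41 / 62.143 = 2.002 cmH2O.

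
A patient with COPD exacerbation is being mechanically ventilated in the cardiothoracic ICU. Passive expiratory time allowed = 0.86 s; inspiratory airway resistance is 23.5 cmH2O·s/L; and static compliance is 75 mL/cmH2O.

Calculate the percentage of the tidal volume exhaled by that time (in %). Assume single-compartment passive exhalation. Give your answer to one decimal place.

38.6

τ = R × C = 23.5 × 75 mL/cmH2O = 23.5 × 0.075 L/cmH2O = 1.763 s.
Passive exhalation: V(t)/V₀ = e^(−t/τ) = e^(−0.86/1.763) = 0.614.
Fraction exhaled = 1 − 0.614 = 0.386 → 38.6%.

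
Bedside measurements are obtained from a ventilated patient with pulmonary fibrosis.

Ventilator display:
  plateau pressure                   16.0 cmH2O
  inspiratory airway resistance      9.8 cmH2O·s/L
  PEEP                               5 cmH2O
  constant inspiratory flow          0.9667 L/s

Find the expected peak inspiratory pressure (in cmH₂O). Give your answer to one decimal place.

25.5

PIP = Pplat + Raw × flow = 16.0 + 9.8 × 0.9667 = 16.0 + 9.474 = 25.474 cmH2O.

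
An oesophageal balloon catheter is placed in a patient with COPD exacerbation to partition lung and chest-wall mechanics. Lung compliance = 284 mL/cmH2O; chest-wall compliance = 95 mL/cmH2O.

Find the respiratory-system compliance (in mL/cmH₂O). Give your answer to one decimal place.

71.2

Lung and chest wall are elastances in series: 1/Crs = 1/CL + 1/Ccw.
1/Crs = 1/284 + 1/95 = 0.01405.
Crs = 71.174 mL/cmH2O.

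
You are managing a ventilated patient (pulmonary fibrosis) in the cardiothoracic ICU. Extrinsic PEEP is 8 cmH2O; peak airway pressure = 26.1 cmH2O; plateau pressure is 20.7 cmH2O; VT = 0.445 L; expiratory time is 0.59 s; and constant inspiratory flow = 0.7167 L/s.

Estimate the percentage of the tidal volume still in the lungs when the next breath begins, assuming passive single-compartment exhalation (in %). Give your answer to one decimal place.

10.7

R = (PIP − Pplat)/V̇ = (26.1 − 20.7) / 0.7167 = 5.4/0.7167 = 7.535 cmH2O·s/L.
C = Vt/(Pplat − PEEP) = 445.0 / (20.7 − 8) = 445.0/12.7 = 35.039 mL/cmH2O.
τ = R × C = 7.535 × 0.03504 L/cmH2O = 0.264 s.
Fraction remaining at end-expiration = e^(−Te/τ) = e^(−0.59/0.264) = 0.107 → 10.7%.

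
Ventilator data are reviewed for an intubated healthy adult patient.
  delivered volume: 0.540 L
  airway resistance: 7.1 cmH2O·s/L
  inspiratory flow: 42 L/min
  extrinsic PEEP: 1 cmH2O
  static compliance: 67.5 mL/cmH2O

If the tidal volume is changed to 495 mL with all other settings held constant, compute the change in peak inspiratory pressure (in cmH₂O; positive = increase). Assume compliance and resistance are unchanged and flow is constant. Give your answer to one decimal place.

-0.7

PIP = Vt/C + R·V̇ + PEEP (constant-flow equation of motion).
Only the elastic term changes: ΔPIP = ΔVt / C = (495 − 540) / 67.5 = -0.6667 cmH2O.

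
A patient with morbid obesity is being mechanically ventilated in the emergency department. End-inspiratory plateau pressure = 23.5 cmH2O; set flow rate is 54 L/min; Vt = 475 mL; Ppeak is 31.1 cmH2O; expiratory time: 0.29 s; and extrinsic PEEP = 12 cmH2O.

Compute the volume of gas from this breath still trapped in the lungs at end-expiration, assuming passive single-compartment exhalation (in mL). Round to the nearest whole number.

Flow: 54 L/min ÷ 60 = 0.9 L/s.
R = (PIP − Pplat)/V̇ = (31.1 − 23.5) / 0.9 = 7.6/0.9 = 8.444 cmH2O·s/L.
C = Vt/(Pplat − PEEP) = 475.0 / (23.5 − 12) = 475.0/11.5 = 41.304 mL/cmH2O.
τ = R × C = 8.444 × 0.0413 L/cmH2O = 0.3487 s.
Fraction remaining = e^(−Te/τ) = e^(−0.29/0.3487) = 0.4353.
Trapped volume = 475.0 × 0.4353 = 206.77 mL.

207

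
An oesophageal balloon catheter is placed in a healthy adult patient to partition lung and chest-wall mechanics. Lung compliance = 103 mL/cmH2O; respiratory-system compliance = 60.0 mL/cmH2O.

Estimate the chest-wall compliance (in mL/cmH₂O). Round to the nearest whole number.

1/Ccw = 1/Crs − 1/CL.
1/Ccw = 1/60.0 − 1/103 = 0.006958.
Ccw = 143.72 mL/cmH2O.

144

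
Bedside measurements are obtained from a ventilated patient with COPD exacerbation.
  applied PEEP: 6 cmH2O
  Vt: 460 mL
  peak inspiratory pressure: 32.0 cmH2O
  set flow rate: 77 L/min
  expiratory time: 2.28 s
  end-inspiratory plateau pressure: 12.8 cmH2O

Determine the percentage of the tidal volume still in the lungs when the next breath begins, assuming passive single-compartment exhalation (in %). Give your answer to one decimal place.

10.5

Flow: 77 L/min ÷ 60 = 1.2833 L/s.
R = (PIP − Pplat)/V̇ = (32.0 − 12.8) / 1.2833 = 19.2/1.2833 = 14.961 cmH2O·s/L.
C = Vt/(Pplat − PEEP) = 460.0 / (12.8 − 6) = 460.0/6.8 = 67.647 mL/cmH2O.
τ = R × C = 14.961 × 0.06765 L/cmH2O = 1.012 s.
Fraction remaining at end-expiration = e^(−Te/τ) = e^(−2.28/1.012) = 0.1051 → 10.51%.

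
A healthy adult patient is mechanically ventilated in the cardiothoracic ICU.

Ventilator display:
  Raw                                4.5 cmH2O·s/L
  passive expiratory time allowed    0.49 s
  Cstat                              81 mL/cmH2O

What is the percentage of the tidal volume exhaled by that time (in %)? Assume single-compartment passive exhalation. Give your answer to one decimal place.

τ = R × C = 4.5 × 81 mL/cmH2O = 4.5 × 0.081 L/cmH2O = 0.3645 s.
Passive exhalation: V(t)/V₀ = e^(−t/τ) = e^(−0.49/0.3645) = 0.2607.
Fraction exhaled = 1 − 0.2607 = 0.7393 → 73.93%.

73.9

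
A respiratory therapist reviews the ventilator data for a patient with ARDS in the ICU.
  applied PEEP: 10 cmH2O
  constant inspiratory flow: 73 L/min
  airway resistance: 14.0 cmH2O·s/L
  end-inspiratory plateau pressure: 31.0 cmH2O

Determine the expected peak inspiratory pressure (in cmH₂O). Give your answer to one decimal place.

48.0

Flow: 73 L/min ÷ 60 = 1.2167 L/s.
PIP = Pplat + Raw × flow = 31.0 + 14.0 × 1.2167 = 31.0 + 17.034 = 48.034 cmH2O.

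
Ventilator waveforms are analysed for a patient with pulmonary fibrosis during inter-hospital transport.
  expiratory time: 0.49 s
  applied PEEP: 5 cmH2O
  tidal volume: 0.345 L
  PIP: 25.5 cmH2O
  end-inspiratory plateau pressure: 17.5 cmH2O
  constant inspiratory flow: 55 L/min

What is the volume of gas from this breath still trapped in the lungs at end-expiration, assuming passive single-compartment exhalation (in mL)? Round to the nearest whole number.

45

Flow: 55 L/min ÷ 60 = 0.9167 L/s.
R = (PIP − Pplat)/V̇ = (25.5 − 17.5) / 0.9167 = 8.0/0.9167 = 8.727 cmH2O·s/L.
C = Vt/(Pplat − PEEP) = 345.0 / (17.5 − 5) = 345.0/12.5 = 27.6 mL/cmH2O.
τ = R × C = 8.727 × 0.0276 L/cmH2O = 0.2409 s.
Fraction remaining = e^(−Te/τ) = e^(−0.49/0.2409) = 0.1308.
Trapped volume = 345.0 × 0.1308 = 45.126 mL.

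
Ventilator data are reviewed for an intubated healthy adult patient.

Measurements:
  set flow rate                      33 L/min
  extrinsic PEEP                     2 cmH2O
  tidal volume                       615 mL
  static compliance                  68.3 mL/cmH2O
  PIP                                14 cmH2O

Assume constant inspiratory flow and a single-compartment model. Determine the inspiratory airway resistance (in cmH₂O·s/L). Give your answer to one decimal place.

5.4

Flow: 33 L/min ÷ 60 = 0.55 L/s.
Equation of motion (constant flow): PIP = Vt/C + R·V̇ + PEEP.
R·V̇ = PIP − Vt/C − PEEP = 14 − 615/68.3 − 2 = 14 − 9.004 − 2 = 2.996 cmH2O.
R = 2.996 / 0.55 = 5.447 cmH2O·s/L.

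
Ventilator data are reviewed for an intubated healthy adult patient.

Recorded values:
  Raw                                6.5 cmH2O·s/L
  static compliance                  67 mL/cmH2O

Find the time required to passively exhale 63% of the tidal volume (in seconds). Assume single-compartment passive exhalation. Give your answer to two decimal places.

τ = R × C = 6.5 × 67 mL/cmH2O = 6.5 × 0.067 L/cmH2O = 0.4355 s.
Exhaled fraction f = 1 − e^(−t/τ) → t = −τ·ln(1 − f) = −0.4355·ln(0.37) = 0.433 s.

0.43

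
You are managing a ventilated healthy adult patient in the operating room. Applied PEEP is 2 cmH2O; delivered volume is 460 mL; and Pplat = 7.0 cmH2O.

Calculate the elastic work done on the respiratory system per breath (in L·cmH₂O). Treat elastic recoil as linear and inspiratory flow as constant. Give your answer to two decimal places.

1.15

Elastic work ≈ ½ × (Pplat − PEEP) × Vt = 0.5 × (7.0 − 2) × 0.460 L = 0.5 × 5.0 × 0.460 = 1.15 L·cmH2O.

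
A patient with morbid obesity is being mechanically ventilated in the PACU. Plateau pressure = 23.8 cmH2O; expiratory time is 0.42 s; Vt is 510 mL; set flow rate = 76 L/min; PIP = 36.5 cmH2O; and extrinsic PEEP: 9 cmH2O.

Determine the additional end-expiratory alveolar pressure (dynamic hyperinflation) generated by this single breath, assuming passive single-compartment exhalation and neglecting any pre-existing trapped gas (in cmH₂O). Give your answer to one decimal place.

Flow: 76 L/min ÷ 60 = 1.2667 L/s.
R = (PIP − Pplat)/V̇ = (36.5 − 23.8) / 1.2667 = 12.7/1.2667 = 10.026 cmH2O·s/L.
C = Vt/(Pplat − PEEP) = 510.0 / (23.8 − 9) = 510.0/14.8 = 34.459 mL/cmH2O.
τ = R × C = 10.026 × 0.03446 L/cmH2O = 0.3455 s.
Fraction remaining = e^(−Te/τ) = e^(−0.42/0.3455) = 0.2965; trapped volume = 510.0 × 0.2965 = 151.22 mL.
Additional alveolar pressure from trapping ≈ V_trapped / C = 151.22 / 34.459 = 4.388 cmH2O.

4.4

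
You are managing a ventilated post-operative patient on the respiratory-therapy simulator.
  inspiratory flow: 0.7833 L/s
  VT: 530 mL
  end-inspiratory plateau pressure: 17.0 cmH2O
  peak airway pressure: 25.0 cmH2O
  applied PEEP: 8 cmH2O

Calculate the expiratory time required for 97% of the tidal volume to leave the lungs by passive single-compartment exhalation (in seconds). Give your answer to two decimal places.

2.11

R = (PIP − Pplat)/V̇ = (25.0 − 17.0) / 0.7833 = 8.0/0.7833 = 10.213 cmH2O·s/L.
C = Vt/(Pplat − PEEP) = 530.0 / (17.0 − 8) = 530.0/9.0 = 58.889 mL/cmH2O.
τ = R × C = 10.213 × 0.05889 L/cmH2O = 0.6014 s.
t = −τ·ln(1 − 0.97) = −0.6014·ln(0.03) = 2.109 s.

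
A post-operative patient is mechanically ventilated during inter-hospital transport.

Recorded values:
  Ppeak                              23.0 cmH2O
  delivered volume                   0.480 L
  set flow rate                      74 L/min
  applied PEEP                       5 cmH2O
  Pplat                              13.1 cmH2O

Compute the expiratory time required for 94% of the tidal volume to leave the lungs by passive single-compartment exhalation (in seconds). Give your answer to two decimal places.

1.34

Flow: 74 L/min ÷ 60 = 1.2333 L/s.
R = (PIP − Pplat)/V̇ = (23.0 − 13.1) / 1.2333 = 9.9/1.2333 = 8.027 cmH2O·s/L.
C = Vt/(Pplat − PEEP) = 480.0 / (13.1 − 5) = 480.0/8.1 = 59.259 mL/cmH2O.
τ = R × C = 8.027 × 0.05926 L/cmH2O = 0.4757 s.
t = −τ·ln(1 − 0.94) = −0.4757·ln(0.06) = 1.338 s.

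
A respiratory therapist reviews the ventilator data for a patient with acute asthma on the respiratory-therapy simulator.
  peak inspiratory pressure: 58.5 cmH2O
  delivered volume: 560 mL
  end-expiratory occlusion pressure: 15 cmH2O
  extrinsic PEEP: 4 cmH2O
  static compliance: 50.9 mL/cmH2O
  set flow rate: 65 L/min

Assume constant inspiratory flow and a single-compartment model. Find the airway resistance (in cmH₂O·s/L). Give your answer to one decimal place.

30.0

Flow: 65 L/min ÷ 60 = 1.0833 L/s.
Total PEEP = 15 cmH2O (set 4 + intrinsic 11); this is the baseline alveolar pressure.
Equation of motion (constant flow): PIP = Vt/C + R·V̇ + PEEP.
R·V̇ = PIP − Vt/C − PEEP = 58.5 − 560/50.9 − 15 = 58.5 − 11.002 − 15 = 32.498 cmH2O.
R = 32.498 / 1.0833 = 29.999 cmH2O·s/L.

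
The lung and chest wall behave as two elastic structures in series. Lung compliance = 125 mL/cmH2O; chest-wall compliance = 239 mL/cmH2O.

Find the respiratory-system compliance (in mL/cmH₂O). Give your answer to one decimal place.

82.1

Lung and chest wall are elastances in series: 1/Crs = 1/CL + 1/Ccw.
1/Crs = 1/125 + 1/239 = 0.01218.
Crs = 82.102 mL/cmH2O.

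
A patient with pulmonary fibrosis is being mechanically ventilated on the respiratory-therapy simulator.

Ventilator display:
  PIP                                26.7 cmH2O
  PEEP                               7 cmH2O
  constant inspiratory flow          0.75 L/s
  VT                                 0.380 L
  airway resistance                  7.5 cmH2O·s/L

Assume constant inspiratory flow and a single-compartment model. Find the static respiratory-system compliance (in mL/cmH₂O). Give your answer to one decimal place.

Equation of motion (constant flow): PIP = Vt/C + R·V̇ + PEEP.
Vt/C = PIP − R·V̇ − PEEP = 26.7 − 7.5×0.75 − 7 = 26.7 − 5.625 − 7 = 14.075 cmH2O.
C = Vt / 14.075 = 380 / 14.075 = 26.998 mL/cmH2O.

27.0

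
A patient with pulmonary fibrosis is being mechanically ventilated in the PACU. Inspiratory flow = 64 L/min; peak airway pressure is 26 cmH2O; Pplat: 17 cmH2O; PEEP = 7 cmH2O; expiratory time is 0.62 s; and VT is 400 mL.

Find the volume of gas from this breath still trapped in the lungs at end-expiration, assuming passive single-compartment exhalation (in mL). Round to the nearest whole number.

64

Flow: 64 L/min ÷ 60 = 1.0667 L/s.
R = (PIP − Pplat)/V̇ = (26 − 17) / 1.0667 = 9.0/1.0667 = 8.437 cmH2O·s/L.
C = Vt/(Pplat − PEEP) = 400.0 / (17 − 7) = 400.0/10.0 = 40.0 mL/cmH2O.
τ = R × C = 8.437 × 0.04 L/cmH2O = 0.3375 s.
Fraction remaining = e^(−Te/τ) = e^(−0.62/0.3375) = 0.1593.
Trapped volume = 400.0 × 0.1593 = 63.72 mL.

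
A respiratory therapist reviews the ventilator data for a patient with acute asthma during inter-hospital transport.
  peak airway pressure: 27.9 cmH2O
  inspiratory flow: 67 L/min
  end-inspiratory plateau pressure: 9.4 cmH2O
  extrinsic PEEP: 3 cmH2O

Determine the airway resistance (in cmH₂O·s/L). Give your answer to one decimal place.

Flow: 67 L/min ÷ 60 = 1.1167 L/s.
Raw = (PIP − Pplat) / flow = (27.9 − 9.4) / 1.1167 = 18.5 / 1.1167 = 16.567 cmH2O·s/L.

16.6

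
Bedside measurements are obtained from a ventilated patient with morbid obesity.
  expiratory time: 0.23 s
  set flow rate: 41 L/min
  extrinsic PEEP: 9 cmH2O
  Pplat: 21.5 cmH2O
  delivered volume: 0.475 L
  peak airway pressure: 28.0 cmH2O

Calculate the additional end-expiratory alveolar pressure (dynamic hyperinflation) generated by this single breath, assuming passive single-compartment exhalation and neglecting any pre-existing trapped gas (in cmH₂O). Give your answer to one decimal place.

Flow: 41 L/min ÷ 60 = 0.6833 L/s.
R = (PIP − Pplat)/V̇ = (28.0 − 21.5) / 0.6833 = 6.5/0.6833 = 9.513 cmH2O·s/L.
C = Vt/(Pplat − PEEP) = 475.0 / (21.5 − 9) = 475.0/12.5 = 38.0 mL/cmH2O.
τ = R × C = 9.513 × 0.038 L/cmH2O = 0.3615 s.
Fraction remaining = e^(−Te/τ) = e^(−0.23/0.3615) = 0.5293; trapped volume = 475.0 × 0.5293 = 251.42 mL.
Additional alveolar pressure from trapping ≈ V_trapped / C = 251.42 / 38.0 = 6.616 cmH2O.

6.6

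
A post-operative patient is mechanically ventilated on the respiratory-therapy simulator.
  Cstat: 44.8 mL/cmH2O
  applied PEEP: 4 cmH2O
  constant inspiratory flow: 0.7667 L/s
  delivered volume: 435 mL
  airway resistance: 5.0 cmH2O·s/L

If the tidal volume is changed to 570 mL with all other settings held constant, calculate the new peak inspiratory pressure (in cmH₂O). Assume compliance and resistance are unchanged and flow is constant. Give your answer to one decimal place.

20.6

PIP = Vt/C + R·V̇ + PEEP (constant-flow equation of motion).
Only the elastic term changes: ΔPIP = ΔVt / C = (570 − 435) / 44.8 = 3.013 cmH2O.
Original PIP = 435/44.8 + 5.0×0.7667 + 4 = 17.543 cmH2O; new PIP = 17.543 + (3.013) = 20.556 cmH2O.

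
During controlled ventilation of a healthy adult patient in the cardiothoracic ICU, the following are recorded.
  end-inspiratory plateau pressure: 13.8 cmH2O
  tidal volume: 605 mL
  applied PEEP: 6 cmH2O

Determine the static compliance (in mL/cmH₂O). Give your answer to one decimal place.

Cstat = Vt / (Pplat − PEEP) = 605 / (13.8 − 6) = 605 / 7.8 = 77.564 mL/cmH2O.

77.6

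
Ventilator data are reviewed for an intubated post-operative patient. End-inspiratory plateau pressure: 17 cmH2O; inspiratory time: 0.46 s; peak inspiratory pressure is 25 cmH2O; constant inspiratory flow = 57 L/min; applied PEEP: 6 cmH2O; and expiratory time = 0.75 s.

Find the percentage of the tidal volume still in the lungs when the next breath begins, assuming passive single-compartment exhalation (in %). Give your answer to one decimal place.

Flow: 57 L/min ÷ 60 = 0.95 L/s.
Vt = flow × Ti = 0.95 L/s × 0.46 s × 1000 mL/L = 437.0 mL.
R = (PIP − Pplat)/V̇ = (25 − 17) / 0.95 = 8.0/0.95 = 8.421 cmH2O·s/L.
C = Vt/(Pplat − PEEP) = 437.0 / (17 − 6) = 437.0/11.0 = 39.727 mL/cmH2O.
τ = R × C = 8.421 × 0.03973 L/cmH2O = 0.3346 s.
Fraction remaining at end-expiration = e^(−Te/τ) = e^(−0.75/0.3346) = 0.1063 → 10.63%.

10.6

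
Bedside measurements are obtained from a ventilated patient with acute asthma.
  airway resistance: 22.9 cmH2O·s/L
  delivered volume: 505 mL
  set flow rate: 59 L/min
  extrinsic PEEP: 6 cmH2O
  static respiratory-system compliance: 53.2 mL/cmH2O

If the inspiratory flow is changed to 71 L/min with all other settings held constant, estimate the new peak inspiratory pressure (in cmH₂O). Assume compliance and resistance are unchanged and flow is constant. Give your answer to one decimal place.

42.6

Flow: 59 L/min ÷ 60 = 0.9833 L/s.
New flow: 71 L/min ÷ 60 = 1.1833 L/s.
PIP = Vt/C + R·V̇ + PEEP (constant-flow equation of motion).
Only the resistive term changes: ΔPIP = R × ΔV̇ = 22.9 × (1.1833 − 0.9833) = 22.9 × 0.2 = 4.58 cmH2O.
Original PIP = 505/53.2 + 22.9×0.9833 + 6 = 38.01 cmH2O; new PIP = 38.01 + (4.58) = 42.59 cmH2O.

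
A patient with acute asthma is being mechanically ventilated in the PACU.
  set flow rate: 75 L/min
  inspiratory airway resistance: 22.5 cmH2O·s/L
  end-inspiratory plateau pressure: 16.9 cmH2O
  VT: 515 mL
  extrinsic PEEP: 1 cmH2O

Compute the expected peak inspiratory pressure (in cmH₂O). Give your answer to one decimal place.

Flow: 75 L/min ÷ 60 = 1.25 L/s.
PIP = Pplat + Raw × flow = 16.9 + 22.5 × 1.25 = 16.9 + 28.125 = 45.025 cmH2O.

45.0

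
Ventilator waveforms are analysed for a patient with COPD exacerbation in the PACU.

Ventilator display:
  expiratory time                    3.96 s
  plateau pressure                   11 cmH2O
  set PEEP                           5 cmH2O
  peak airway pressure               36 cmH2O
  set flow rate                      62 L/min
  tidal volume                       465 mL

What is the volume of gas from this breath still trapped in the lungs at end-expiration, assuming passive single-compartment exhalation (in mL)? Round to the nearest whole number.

56

Flow: 62 L/min ÷ 60 = 1.0333 L/s.
R = (PIP − Pplat)/V̇ = (36 − 11) / 1.0333 = 25.0/1.0333 = 24.194 cmH2O·s/L.
C = Vt/(Pplat − PEEP) = 465.0 / (11 − 5) = 465.0/6.0 = 77.5 mL/cmH2O.
τ = R × C = 24.194 × 0.0775 L/cmH2O = 1.875 s.
Fraction remaining = e^(−Te/τ) = e^(−3.96/1.875) = 0.121.
Trapped volume = 465.0 × 0.121 = 56.265 mL.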